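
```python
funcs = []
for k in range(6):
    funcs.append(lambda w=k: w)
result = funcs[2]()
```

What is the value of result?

Step 1: Default argument w=k captures k's value at each iteration.
Step 2: funcs[2] captured w = 2 when k was 2.
Step 3: result = 2

The answer is 2.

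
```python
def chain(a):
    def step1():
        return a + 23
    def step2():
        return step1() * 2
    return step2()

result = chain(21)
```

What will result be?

Step 1: chain(21) captures a = 21.
Step 2: step2() calls step1() which returns 21 + 23 = 44.
Step 3: step2() returns 44 * 2 = 88

The answer is 88.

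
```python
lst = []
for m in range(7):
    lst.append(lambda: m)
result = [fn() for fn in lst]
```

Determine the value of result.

Step 1: All 7 lambdas share the same variable m.
Step 2: After the loop, m = 6.
Step 3: Each call returns 6. result = [6, 6, 6, 6, 6, 6, 6]

The answer is [6, 6, 6, 6, 6, 6, 6].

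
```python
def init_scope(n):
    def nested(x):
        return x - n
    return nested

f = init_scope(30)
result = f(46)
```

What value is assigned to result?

Step 1: init_scope(30) creates a closure capturing n = 30.
Step 2: f(46) computes 46 - 30 = 16.
Step 3: result = 16

The answer is 16.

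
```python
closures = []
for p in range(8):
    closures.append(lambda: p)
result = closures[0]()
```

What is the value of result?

Step 1: The loop creates 8 lambdas, all referencing the same variable p.
Step 2: After the loop, p = 7 (final value).
Step 3: closures[0]() looks up p at call time and finds 7. This is the late binding gotcha. result = 7

The answer is 7.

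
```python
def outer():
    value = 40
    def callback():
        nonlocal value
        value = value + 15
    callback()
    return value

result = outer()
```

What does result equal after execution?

Step 1: outer() sets value = 40.
Step 2: callback() uses nonlocal to modify value in outer's scope: value = 40 + 15 = 55.
Step 3: outer() returns the modified value = 55

The answer is 55.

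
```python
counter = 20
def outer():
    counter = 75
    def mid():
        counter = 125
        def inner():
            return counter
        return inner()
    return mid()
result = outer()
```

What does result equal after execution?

Step 1: Three levels of shadowing: global 20, outer 75, mid 125.
Step 2: inner() finds counter = 125 in enclosing mid() scope.
Step 3: result = 125

The answer is 125.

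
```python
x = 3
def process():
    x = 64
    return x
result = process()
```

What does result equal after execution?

Step 1: Global x = 3.
Step 2: process() creates local x = 64, shadowing the global.
Step 3: Returns local x = 64. result = 64

The answer is 64.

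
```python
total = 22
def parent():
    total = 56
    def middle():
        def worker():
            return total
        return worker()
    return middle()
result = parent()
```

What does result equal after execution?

Step 1: parent() defines total = 56. middle() and worker() have no local total.
Step 2: worker() checks local (none), enclosing middle() (none), enclosing parent() and finds total = 56.
Step 3: result = 56

The answer is 56.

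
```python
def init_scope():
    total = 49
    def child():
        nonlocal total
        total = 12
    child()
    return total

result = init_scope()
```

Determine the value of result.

Step 1: init_scope() sets total = 49.
Step 2: child() uses nonlocal to reassign total = 12.
Step 3: result = 12

The answer is 12.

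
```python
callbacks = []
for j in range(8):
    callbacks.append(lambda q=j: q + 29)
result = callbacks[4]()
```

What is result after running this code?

Step 1: Default argument q=j captures j's value at definition time.
Step 2: callbacks[4] was defined when j = 4, so q defaults to 4.
Step 3: result = 4 + 29 = 33 (default arg fixes the late binding issue)

The answer is 33.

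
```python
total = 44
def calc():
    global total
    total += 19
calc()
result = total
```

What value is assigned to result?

Step 1: total = 44 globally.
Step 2: calc() modifies global total: total += 19 = 63.
Step 3: result = 63

The answer is 63.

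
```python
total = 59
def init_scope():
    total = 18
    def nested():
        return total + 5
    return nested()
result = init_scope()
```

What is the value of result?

Step 1: init_scope() shadows global total with total = 18.
Step 2: nested() finds total = 18 in enclosing scope, computes 18 + 5 = 23.
Step 3: result = 23

The answer is 23.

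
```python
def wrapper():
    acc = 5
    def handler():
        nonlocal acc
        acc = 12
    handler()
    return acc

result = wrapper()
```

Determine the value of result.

Step 1: wrapper() sets acc = 5.
Step 2: handler() uses nonlocal to reassign acc = 12.
Step 3: result = 12

The answer is 12.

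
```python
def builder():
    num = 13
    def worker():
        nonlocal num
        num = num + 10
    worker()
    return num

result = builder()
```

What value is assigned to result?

Step 1: builder() sets num = 13.
Step 2: worker() uses nonlocal to modify num in builder's scope: num = 13 + 10 = 23.
Step 3: builder() returns the modified num = 23

The answer is 23.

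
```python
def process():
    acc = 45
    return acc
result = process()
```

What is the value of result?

Step 1: process() defines acc = 45 in its local scope.
Step 2: return acc finds the local variable acc = 45.
Step 3: result = 45

The answer is 45.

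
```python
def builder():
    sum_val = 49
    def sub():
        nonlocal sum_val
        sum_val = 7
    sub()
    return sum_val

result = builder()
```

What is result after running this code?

Step 1: builder() sets sum_val = 49.
Step 2: sub() uses nonlocal to reassign sum_val = 7.
Step 3: result = 7

The answer is 7.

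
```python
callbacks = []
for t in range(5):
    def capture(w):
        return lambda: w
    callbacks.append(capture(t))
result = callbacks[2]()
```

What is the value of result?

Step 1: capture(t) creates a new scope capturing w = t at call time.
Step 2: callbacks[2] = capture(2), so its lambda captures w = 2.
Step 3: result = 2 (closure factory fixes late binding)

The answer is 2.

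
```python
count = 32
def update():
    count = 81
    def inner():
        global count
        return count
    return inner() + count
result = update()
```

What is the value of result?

Step 1: Global count = 32. update() shadows with local count = 81.
Step 2: inner() uses global keyword, so inner() returns global count = 32.
Step 3: update() returns 32 + 81 = 113

The answer is 113.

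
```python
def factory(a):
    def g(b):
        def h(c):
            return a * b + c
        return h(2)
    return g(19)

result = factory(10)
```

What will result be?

Step 1: a = 10, b = 19, c = 2.
Step 2: h() computes a * b + c = 10 * 19 + 2 = 192.
Step 3: result = 192

The answer is 192.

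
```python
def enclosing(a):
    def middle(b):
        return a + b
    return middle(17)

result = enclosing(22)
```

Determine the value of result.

Step 1: enclosing(22) passes a = 22.
Step 2: middle(17) has b = 17, reads a = 22 from enclosing.
Step 3: result = 22 + 17 = 39

The answer is 39.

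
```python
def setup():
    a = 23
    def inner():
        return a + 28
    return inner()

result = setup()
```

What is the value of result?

Step 1: setup() defines a = 23.
Step 2: inner() reads a = 23 from enclosing scope, returns 23 + 28 = 51.
Step 3: result = 51

The answer is 51.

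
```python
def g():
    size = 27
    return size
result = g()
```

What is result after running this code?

Step 1: g() defines size = 27 in its local scope.
Step 2: return size finds the local variable size = 27.
Step 3: result = 27

The answer is 27.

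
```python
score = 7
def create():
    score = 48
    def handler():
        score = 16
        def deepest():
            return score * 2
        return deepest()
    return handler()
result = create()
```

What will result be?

Step 1: deepest() looks up score through LEGB: not local, finds score = 16 in enclosing handler().
Step 2: Returns 16 * 2 = 32.
Step 3: result = 32

The answer is 32.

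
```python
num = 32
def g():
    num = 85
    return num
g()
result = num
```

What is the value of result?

Step 1: Global num = 32.
Step 2: g() creates local num = 85 (shadow, not modification).
Step 3: After g() returns, global num is unchanged. result = 32

The answer is 32.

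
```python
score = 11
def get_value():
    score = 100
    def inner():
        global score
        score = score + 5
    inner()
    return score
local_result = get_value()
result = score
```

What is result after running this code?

Step 1: Global score = 11. get_value() creates local score = 100.
Step 2: inner() declares global score and adds 5: global score = 11 + 5 = 16.
Step 3: get_value() returns its local score = 100 (unaffected by inner).
Step 4: result = global score = 16

The answer is 16.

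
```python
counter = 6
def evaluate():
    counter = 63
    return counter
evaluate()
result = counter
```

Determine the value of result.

Step 1: Global counter = 6.
Step 2: evaluate() creates local counter = 63 (shadow, not modification).
Step 3: After evaluate() returns, global counter is unchanged. result = 6

The answer is 6.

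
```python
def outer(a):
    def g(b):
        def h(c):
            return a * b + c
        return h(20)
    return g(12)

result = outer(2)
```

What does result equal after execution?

Step 1: a = 2, b = 12, c = 20.
Step 2: h() computes a * b + c = 2 * 12 + 20 = 44.
Step 3: result = 44

The answer is 44.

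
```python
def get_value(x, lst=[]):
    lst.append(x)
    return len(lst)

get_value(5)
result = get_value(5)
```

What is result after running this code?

Step 1: Mutable default list persists between calls.
Step 2: First call: lst = [5], len = 1. Second call: lst = [5, 5], len = 2.
Step 3: result = 2

The answer is 2.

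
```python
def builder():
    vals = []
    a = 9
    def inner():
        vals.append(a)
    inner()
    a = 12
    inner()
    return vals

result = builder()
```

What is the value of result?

Step 1: a = 9. inner() appends current a to vals.
Step 2: First inner(): appends 9. Then a = 12.
Step 3: Second inner(): appends 12 (closure sees updated a). result = [9, 12]

The answer is [9, 12].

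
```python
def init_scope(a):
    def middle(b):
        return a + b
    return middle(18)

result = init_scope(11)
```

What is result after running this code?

Step 1: init_scope(11) passes a = 11.
Step 2: middle(18) has b = 18, reads a = 11 from enclosing.
Step 3: result = 11 + 18 = 29

The answer is 29.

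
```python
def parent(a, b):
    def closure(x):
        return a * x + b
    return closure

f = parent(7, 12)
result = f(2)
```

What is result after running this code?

Step 1: parent(7, 12) captures a = 7, b = 12.
Step 2: f(2) computes 7 * 2 + 12 = 26.
Step 3: result = 26

The answer is 26.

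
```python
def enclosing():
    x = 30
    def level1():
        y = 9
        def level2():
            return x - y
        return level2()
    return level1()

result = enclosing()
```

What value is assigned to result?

Step 1: x = 30 in enclosing. y = 9 in level1.
Step 2: level2() reads x = 30 and y = 9 from enclosing scopes.
Step 3: result = 30 - 9 = 21

The answer is 21.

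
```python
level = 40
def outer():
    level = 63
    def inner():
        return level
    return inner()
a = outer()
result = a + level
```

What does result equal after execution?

Step 1: outer() has local level = 63. inner() reads from enclosing.
Step 2: outer() returns 63. Global level = 40 unchanged.
Step 3: result = 63 + 40 = 103

The answer is 103.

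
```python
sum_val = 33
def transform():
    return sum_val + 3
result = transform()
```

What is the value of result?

Step 1: sum_val = 33 is defined globally.
Step 2: transform() looks up sum_val from global scope = 33, then computes 33 + 3 = 36.
Step 3: result = 36

The answer is 36.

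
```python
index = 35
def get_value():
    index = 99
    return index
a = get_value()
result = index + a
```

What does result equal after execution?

Step 1: Global index = 35. get_value() returns local index = 99.
Step 2: a = 99. Global index still = 35.
Step 3: result = 35 + 99 = 134

The answer is 134.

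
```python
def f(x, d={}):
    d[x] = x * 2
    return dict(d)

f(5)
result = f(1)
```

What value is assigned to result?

Step 1: Mutable default dict is shared across calls.
Step 2: First call adds 5: 10. Second call adds 1: 2.
Step 3: result = {5: 10, 1: 2}

The answer is {5: 10, 1: 2}.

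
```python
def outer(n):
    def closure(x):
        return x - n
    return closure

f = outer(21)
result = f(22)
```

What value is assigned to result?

Step 1: outer(21) creates a closure capturing n = 21.
Step 2: f(22) computes 22 - 21 = 1.
Step 3: result = 1

The answer is 1.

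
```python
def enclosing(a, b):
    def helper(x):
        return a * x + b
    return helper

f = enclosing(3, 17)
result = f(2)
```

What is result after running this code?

Step 1: enclosing(3, 17) captures a = 3, b = 17.
Step 2: f(2) computes 3 * 2 + 17 = 23.
Step 3: result = 23

The answer is 23.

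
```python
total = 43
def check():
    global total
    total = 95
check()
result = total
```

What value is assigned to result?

Step 1: total = 43 globally.
Step 2: check() declares global total and sets it to 95.
Step 3: After check(), global total = 95. result = 95

The answer is 95.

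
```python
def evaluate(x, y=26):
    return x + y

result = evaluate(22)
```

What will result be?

Step 1: evaluate(22) uses default y = 26.
Step 2: Returns 22 + 26 = 48.
Step 3: result = 48

The answer is 48.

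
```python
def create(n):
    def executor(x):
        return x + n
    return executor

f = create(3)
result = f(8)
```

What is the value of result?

Step 1: create(3) creates a closure that captures n = 3.
Step 2: f(8) calls the closure with x = 8, returning 8 + 3 = 11.
Step 3: result = 11

The answer is 11.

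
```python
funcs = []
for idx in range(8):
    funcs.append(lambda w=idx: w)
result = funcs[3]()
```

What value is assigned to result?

Step 1: Default argument w=idx captures idx's value at each iteration.
Step 2: funcs[3] captured w = 3 when idx was 3.
Step 3: result = 3

The answer is 3.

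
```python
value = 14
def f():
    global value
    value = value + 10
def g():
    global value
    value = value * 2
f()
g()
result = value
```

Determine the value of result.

Step 1: value = 14.
Step 2: f() adds 10: value = 14 + 10 = 24.
Step 3: g() doubles: value = 24 * 2 = 48.
Step 4: result = 48

The answer is 48.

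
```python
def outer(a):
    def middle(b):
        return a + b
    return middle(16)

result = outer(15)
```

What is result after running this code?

Step 1: outer(15) passes a = 15.
Step 2: middle(16) has b = 16, reads a = 15 from enclosing.
Step 3: result = 15 + 16 = 31

The answer is 31.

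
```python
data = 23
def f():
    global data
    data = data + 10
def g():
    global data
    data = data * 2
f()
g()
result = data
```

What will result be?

Step 1: data = 23.
Step 2: f() adds 10: data = 23 + 10 = 33.
Step 3: g() doubles: data = 33 * 2 = 66.
Step 4: result = 66

The answer is 66.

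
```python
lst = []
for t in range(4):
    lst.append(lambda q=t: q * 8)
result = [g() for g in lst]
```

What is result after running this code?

Step 1: Default arg q=t captures t at each iteration.
Step 2: lst[k] has q defaulting to k, returns k * 8.
Step 3: result = [0, 8, 16, 24]

The answer is [0, 8, 16, 24].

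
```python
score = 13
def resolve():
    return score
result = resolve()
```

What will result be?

Step 1: score = 13 is defined in the global scope.
Step 2: resolve() looks up score. No local score exists, so Python checks the global scope via LEGB rule and finds score = 13.
Step 3: result = 13

The answer is 13.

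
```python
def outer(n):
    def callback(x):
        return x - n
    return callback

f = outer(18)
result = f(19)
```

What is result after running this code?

Step 1: outer(18) creates a closure capturing n = 18.
Step 2: f(19) computes 19 - 18 = 1.
Step 3: result = 1

The answer is 1.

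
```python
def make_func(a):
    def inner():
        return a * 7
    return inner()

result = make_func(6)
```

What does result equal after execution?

Step 1: make_func(6) binds parameter a = 6.
Step 2: inner() accesses a = 6 from enclosing scope.
Step 3: result = 6 * 7 = 42

The answer is 42.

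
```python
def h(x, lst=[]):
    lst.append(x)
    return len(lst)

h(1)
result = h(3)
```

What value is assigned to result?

Step 1: Mutable default list persists between calls.
Step 2: First call: lst = [1], len = 1. Second call: lst = [1, 3], len = 2.
Step 3: result = 2

The answer is 2.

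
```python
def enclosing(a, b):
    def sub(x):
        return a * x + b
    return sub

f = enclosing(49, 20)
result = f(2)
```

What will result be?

Step 1: enclosing(49, 20) captures a = 49, b = 20.
Step 2: f(2) computes 49 * 2 + 20 = 118.
Step 3: result = 118

The answer is 118.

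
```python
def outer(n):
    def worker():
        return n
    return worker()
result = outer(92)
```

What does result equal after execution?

Step 1: outer(92) binds parameter n = 92.
Step 2: worker() looks up n in enclosing scope and finds the parameter n = 92.
Step 3: result = 92

The answer is 92.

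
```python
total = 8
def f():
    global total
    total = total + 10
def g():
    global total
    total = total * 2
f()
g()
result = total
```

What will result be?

Step 1: total = 8.
Step 2: f() adds 10: total = 8 + 10 = 18.
Step 3: g() doubles: total = 18 * 2 = 36.
Step 4: result = 36

The answer is 36.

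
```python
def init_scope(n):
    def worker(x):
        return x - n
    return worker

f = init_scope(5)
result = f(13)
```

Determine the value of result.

Step 1: init_scope(5) creates a closure capturing n = 5.
Step 2: f(13) computes 13 - 5 = 8.
Step 3: result = 8

The answer is 8.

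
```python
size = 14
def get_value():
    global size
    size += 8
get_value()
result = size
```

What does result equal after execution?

Step 1: size = 14 globally.
Step 2: get_value() modifies global size: size += 8 = 22.
Step 3: result = 22

The answer is 22.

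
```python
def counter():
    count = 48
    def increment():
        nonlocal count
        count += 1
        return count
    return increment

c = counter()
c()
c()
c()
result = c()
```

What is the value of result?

Step 1: counter() creates closure with count = 48.
Step 2: Each c() call increments count via nonlocal. After 4 calls: 48 + 4 = 52.
Step 3: result = 52

The answer is 52.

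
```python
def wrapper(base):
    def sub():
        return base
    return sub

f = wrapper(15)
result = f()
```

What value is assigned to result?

Step 1: wrapper(15) creates closure capturing base = 15.
Step 2: f() returns the captured base = 15.
Step 3: result = 15

The answer is 15.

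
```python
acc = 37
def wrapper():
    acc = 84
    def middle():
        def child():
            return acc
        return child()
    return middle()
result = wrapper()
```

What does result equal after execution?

Step 1: wrapper() defines acc = 84. middle() and child() have no local acc.
Step 2: child() checks local (none), enclosing middle() (none), enclosing wrapper() and finds acc = 84.
Step 3: result = 84

The answer is 84.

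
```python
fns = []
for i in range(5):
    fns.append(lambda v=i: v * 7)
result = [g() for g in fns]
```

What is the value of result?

Step 1: Default arg v=i captures i at each iteration.
Step 2: fns[k] has v defaulting to k, returns k * 7.
Step 3: result = [0, 7, 14, 21, 28]

The answer is [0, 7, 14, 21, 28].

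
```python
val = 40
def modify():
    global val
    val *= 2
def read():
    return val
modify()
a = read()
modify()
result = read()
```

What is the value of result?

Step 1: val = 40.
Step 2: First modify(): val = 40 * 2 = 80.
Step 3: Second modify(): val = 80 * 2 = 160.
Step 4: read() returns 160

The answer is 160.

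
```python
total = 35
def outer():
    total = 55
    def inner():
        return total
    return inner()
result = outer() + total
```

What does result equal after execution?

Step 1: Global total = 35. outer() shadows with total = 55.
Step 2: inner() returns enclosing total = 55. outer() = 55.
Step 3: result = 55 + global total (35) = 90

The answer is 90.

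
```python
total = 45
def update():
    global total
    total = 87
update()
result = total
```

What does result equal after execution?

Step 1: total = 45 globally.
Step 2: update() declares global total and sets it to 87.
Step 3: After update(), global total = 87. result = 87

The answer is 87.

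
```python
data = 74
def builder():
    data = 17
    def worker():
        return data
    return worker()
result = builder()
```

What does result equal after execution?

Step 1: data = 74 globally, but builder() defines data = 17 locally.
Step 2: worker() looks up data. Not in local scope, so checks enclosing scope (builder) and finds data = 17.
Step 3: result = 17

The answer is 17.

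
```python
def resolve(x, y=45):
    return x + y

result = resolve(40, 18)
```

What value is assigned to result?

Step 1: resolve(40, 18) overrides default y with 18.
Step 2: Returns 40 + 18 = 58.
Step 3: result = 58

The answer is 58.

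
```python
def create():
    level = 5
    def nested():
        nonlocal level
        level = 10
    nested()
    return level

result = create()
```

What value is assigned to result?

Step 1: create() sets level = 5.
Step 2: nested() uses nonlocal to reassign level = 10.
Step 3: result = 10

The answer is 10.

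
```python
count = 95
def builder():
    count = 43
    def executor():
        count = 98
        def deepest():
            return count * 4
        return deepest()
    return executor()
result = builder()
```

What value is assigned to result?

Step 1: deepest() looks up count through LEGB: not local, finds count = 98 in enclosing executor().
Step 2: Returns 98 * 4 = 392.
Step 3: result = 392

The answer is 392.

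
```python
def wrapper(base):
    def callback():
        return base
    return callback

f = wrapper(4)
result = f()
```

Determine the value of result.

Step 1: wrapper(4) creates closure capturing base = 4.
Step 2: f() returns the captured base = 4.
Step 3: result = 4

The answer is 4.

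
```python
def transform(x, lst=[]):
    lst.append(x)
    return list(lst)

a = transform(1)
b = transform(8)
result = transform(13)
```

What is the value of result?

Step 1: Default list is shared. list() creates copies for return values.
Step 2: Internal list grows: [1] -> [1, 8] -> [1, 8, 13].
Step 3: result = [1, 8, 13]

The answer is [1, 8, 13].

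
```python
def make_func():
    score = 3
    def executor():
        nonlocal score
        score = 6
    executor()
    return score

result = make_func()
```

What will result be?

Step 1: make_func() sets score = 3.
Step 2: executor() uses nonlocal to reassign score = 6.
Step 3: result = 6

The answer is 6.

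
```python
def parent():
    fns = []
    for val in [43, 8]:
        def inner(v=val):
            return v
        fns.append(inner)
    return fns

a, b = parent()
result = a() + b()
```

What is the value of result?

Step 1: Default argument v=val captures val at each iteration.
Step 2: a() returns 43 (captured at first iteration), b() returns 8 (captured at second).
Step 3: result = 43 + 8 = 51

The answer is 51.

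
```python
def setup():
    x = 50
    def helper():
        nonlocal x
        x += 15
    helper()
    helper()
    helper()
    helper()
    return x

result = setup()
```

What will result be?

Step 1: x starts at 50.
Step 2: helper() is called 4 times, each adding 15.
Step 3: x = 50 + 15 * 4 = 110

The answer is 110.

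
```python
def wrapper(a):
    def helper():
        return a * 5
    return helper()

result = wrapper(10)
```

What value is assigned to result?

Step 1: wrapper(10) binds parameter a = 10.
Step 2: helper() accesses a = 10 from enclosing scope.
Step 3: result = 10 * 5 = 50

The answer is 50.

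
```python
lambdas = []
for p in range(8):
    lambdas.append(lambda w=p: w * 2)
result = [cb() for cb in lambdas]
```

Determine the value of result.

Step 1: Default arg w=p captures p at each iteration.
Step 2: lambdas[k] has w defaulting to k, returns k * 2.
Step 3: result = [0, 2, 4, 6, 8, 10, 12, 14]

The answer is [0, 2, 4, 6, 8, 10, 12, 14].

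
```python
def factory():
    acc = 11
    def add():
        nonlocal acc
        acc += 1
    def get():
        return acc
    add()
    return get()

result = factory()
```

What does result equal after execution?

Step 1: acc = 11. add() modifies it via nonlocal, get() reads it.
Step 2: add() makes acc = 11 + 1 = 12.
Step 3: get() returns 12. result = 12

The answer is 12.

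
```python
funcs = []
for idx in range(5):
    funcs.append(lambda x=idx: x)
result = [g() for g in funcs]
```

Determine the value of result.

Step 1: Default arg x=idx captures idx at each iteration.
Step 2: Each lambda has its own default: 0, 1, ..., 4.
Step 3: result = [0, 1, 2, 3, 4]

The answer is [0, 1, 2, 3, 4].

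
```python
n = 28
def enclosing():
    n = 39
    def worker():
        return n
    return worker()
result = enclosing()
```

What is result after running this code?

Step 1: n = 28 globally, but enclosing() defines n = 39 locally.
Step 2: worker() looks up n. Not in local scope, so checks enclosing scope (enclosing) and finds n = 39.
Step 3: result = 39

The answer is 39.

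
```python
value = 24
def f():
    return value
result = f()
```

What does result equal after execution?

Step 1: value = 24 is defined in the global scope.
Step 2: f() looks up value. No local value exists, so Python checks the global scope via LEGB rule and finds value = 24.
Step 3: result = 24

The answer is 24.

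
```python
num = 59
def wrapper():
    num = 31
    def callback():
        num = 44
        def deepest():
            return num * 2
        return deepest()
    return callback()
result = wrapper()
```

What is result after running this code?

Step 1: deepest() looks up num through LEGB: not local, finds num = 44 in enclosing callback().
Step 2: Returns 44 * 2 = 88.
Step 3: result = 88

The answer is 88.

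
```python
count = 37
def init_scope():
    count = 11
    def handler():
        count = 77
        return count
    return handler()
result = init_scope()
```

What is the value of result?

Step 1: Three scopes define count: global (37), init_scope (11), handler (77).
Step 2: handler() has its own local count = 77, which shadows both enclosing and global.
Step 3: result = 77 (local wins in LEGB)

The answer is 77.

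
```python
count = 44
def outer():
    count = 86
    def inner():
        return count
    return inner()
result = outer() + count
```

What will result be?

Step 1: Global count = 44. outer() shadows with count = 86.
Step 2: inner() returns enclosing count = 86. outer() = 86.
Step 3: result = 86 + global count (44) = 130

The answer is 130.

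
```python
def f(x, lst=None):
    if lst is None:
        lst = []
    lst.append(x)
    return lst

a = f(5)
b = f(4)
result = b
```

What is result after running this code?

Step 1: None default with guard creates a NEW list each call.
Step 2: a = [5] (fresh list). b = [4] (another fresh list).
Step 3: result = [4] (this is the fix for mutable default)

The answer is [4].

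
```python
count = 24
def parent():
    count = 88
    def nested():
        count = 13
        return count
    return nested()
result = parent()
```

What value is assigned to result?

Step 1: Three scopes define count: global (24), parent (88), nested (13).
Step 2: nested() has its own local count = 13, which shadows both enclosing and global.
Step 3: result = 13 (local wins in LEGB)

The answer is 13.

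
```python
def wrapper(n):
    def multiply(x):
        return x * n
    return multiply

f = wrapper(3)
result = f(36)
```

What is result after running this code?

Step 1: wrapper(3) returns multiply closure with n = 3.
Step 2: f(36) computes 36 * 3 = 108.
Step 3: result = 108

The answer is 108.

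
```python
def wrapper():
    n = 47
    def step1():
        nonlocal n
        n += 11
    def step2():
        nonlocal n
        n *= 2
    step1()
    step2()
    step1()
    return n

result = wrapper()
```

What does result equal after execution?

Step 1: n = 47.
Step 2: step1(): n = 47 + 11 = 58.
Step 3: step2(): n = 58 * 2 = 116.
Step 4: step1(): n = 116 + 11 = 127. result = 127

The answer is 127.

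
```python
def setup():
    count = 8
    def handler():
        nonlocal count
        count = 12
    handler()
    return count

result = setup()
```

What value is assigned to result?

Step 1: setup() sets count = 8.
Step 2: handler() uses nonlocal to reassign count = 12.
Step 3: result = 12

The answer is 12.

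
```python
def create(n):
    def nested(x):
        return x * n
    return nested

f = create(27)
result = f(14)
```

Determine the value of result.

Step 1: create(27) creates a closure capturing n = 27.
Step 2: f(14) computes 14 * 27 = 378.
Step 3: result = 378

The answer is 378.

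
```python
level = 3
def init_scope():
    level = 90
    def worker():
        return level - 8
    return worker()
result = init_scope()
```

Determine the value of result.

Step 1: init_scope() shadows global level with level = 90.
Step 2: worker() finds level = 90 in enclosing scope, computes 90 - 8 = 82.
Step 3: result = 82

The answer is 82.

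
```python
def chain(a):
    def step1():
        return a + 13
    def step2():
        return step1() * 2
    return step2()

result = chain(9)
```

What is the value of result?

Step 1: chain(9) captures a = 9.
Step 2: step2() calls step1() which returns 9 + 13 = 22.
Step 3: step2() returns 22 * 2 = 44

The answer is 44.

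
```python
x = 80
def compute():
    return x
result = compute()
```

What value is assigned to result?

Step 1: x = 80 is defined in the global scope.
Step 2: compute() looks up x. No local x exists, so Python checks the global scope via LEGB rule and finds x = 80.
Step 3: result = 80

The answer is 80.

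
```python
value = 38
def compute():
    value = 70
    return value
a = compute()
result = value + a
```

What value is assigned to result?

Step 1: Global value = 38. compute() returns local value = 70.
Step 2: a = 70. Global value still = 38.
Step 3: result = 38 + 70 = 108

The answer is 108.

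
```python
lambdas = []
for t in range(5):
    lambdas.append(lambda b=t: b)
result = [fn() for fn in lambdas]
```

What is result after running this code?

Step 1: Default arg b=t captures t at each iteration.
Step 2: Each lambda has its own default: 0, 1, ..., 4.
Step 3: result = [0, 1, 2, 3, 4]

The answer is [0, 1, 2, 3, 4].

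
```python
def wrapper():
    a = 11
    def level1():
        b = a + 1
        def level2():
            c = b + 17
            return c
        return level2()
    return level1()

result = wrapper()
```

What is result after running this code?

Step 1: a = 11. b = a + 1 = 12.
Step 2: c = b + 17 = 12 + 17 = 29.
Step 3: result = 29

The answer is 29.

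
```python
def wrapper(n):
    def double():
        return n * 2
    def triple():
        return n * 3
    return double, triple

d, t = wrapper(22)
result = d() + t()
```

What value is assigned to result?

Step 1: Both closures capture the same n = 22.
Step 2: d() = 22 * 2 = 44, t() = 22 * 3 = 66.
Step 3: result = 44 + 66 = 110

The answer is 110.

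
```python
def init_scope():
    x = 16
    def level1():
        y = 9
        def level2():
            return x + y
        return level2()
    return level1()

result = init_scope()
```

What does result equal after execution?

Step 1: x = 16 in init_scope. y = 9 in level1.
Step 2: level2() reads x = 16 and y = 9 from enclosing scopes.
Step 3: result = 16 + 9 = 25

The answer is 25.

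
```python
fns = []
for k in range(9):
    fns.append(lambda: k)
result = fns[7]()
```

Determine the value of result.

Step 1: The loop creates 9 lambdas, all referencing the same variable k.
Step 2: After the loop, k = 8 (final value).
Step 3: fns[7]() looks up k at call time and finds 8. This is the late binding gotcha. result = 8

The answer is 8.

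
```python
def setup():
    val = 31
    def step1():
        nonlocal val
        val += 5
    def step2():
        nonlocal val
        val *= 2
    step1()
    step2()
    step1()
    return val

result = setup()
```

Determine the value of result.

Step 1: val = 31.
Step 2: step1(): val = 31 + 5 = 36.
Step 3: step2(): val = 36 * 2 = 72.
Step 4: step1(): val = 72 + 5 = 77. result = 77

The answer is 77.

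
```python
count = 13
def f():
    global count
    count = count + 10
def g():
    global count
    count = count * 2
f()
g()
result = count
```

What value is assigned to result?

Step 1: count = 13.
Step 2: f() adds 10: count = 13 + 10 = 23.
Step 3: g() doubles: count = 23 * 2 = 46.
Step 4: result = 46

The answer is 46.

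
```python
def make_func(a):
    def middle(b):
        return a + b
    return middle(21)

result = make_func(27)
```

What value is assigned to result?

Step 1: make_func(27) passes a = 27.
Step 2: middle(21) has b = 21, reads a = 27 from enclosing.
Step 3: result = 27 + 21 = 48

The answer is 48.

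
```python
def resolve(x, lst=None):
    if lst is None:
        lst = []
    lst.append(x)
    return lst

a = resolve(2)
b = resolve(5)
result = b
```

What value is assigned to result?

Step 1: None default with guard creates a NEW list each call.
Step 2: a = [2] (fresh list). b = [5] (another fresh list).
Step 3: result = [5] (this is the fix for mutable default)

The answer is [5].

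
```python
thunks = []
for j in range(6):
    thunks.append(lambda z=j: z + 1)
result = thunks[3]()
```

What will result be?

Step 1: Default argument z=j captures j's value at definition time.
Step 2: thunks[3] was defined when j = 3, so z defaults to 3.
Step 3: result = 3 + 1 = 4 (default arg fixes the late binding issue)

The answer is 4.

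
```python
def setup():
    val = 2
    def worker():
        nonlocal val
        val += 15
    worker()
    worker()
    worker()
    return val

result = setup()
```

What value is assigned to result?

Step 1: val starts at 2.
Step 2: worker() is called 3 times, each adding 15.
Step 3: val = 2 + 15 * 3 = 47

The answer is 47.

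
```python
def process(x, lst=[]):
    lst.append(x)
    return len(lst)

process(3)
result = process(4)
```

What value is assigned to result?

Step 1: Mutable default list persists between calls.
Step 2: First call: lst = [3], len = 1. Second call: lst = [3, 4], len = 2.
Step 3: result = 2

The answer is 2.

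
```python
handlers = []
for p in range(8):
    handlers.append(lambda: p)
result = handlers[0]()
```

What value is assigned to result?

Step 1: The loop creates 8 lambdas, all referencing the same variable p.
Step 2: After the loop, p = 7 (final value).
Step 3: handlers[0]() looks up p at call time and finds 7. This is the late binding gotcha. result = 7

The answer is 7.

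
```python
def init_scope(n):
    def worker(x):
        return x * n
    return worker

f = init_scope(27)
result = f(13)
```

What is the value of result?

Step 1: init_scope(27) creates a closure capturing n = 27.
Step 2: f(13) computes 13 * 27 = 351.
Step 3: result = 351

The answer is 351.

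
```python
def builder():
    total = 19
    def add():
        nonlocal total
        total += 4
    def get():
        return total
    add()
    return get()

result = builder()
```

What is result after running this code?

Step 1: total = 19. add() modifies it via nonlocal, get() reads it.
Step 2: add() makes total = 19 + 4 = 23.
Step 3: get() returns 23. result = 23

The answer is 23.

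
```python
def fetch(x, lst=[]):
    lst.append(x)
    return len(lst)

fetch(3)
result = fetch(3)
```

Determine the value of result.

Step 1: Mutable default list persists between calls.
Step 2: First call: lst = [3], len = 1. Second call: lst = [3, 3], len = 2.
Step 3: result = 2

The answer is 2.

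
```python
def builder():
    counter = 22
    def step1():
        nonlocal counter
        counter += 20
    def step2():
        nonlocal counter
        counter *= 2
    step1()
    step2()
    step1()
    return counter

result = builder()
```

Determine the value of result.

Step 1: counter = 22.
Step 2: step1(): counter = 22 + 20 = 42.
Step 3: step2(): counter = 42 * 2 = 84.
Step 4: step1(): counter = 84 + 20 = 104. result = 104

The answer is 104.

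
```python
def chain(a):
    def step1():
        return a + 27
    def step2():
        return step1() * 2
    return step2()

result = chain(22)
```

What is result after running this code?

Step 1: chain(22) captures a = 22.
Step 2: step2() calls step1() which returns 22 + 27 = 49.
Step 3: step2() returns 49 * 2 = 98

The answer is 98.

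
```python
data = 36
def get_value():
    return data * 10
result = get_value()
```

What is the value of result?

Step 1: data = 36 is defined globally.
Step 2: get_value() looks up data from global scope = 36, then computes 36 * 10 = 360.
Step 3: result = 360

The answer is 360.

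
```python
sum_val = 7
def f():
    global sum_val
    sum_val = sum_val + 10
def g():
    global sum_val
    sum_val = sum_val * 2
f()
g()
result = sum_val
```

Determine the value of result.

Step 1: sum_val = 7.
Step 2: f() adds 10: sum_val = 7 + 10 = 17.
Step 3: g() doubles: sum_val = 17 * 2 = 34.
Step 4: result = 34

The answer is 34.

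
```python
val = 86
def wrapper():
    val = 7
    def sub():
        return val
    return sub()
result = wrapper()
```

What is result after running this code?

Step 1: val = 86 globally, but wrapper() defines val = 7 locally.
Step 2: sub() looks up val. Not in local scope, so checks enclosing scope (wrapper) and finds val = 7.
Step 3: result = 7

The answer is 7.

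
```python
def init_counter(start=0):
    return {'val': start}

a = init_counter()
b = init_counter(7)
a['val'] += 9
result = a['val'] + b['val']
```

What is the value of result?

Step 1: init_counter() returns a new dict each call (immutable default 0).
Step 2: a = {'val': 0}, b = {'val': 7}.
Step 3: a['val'] += 9 = 9. result = 9 + 7 = 16

The answer is 16.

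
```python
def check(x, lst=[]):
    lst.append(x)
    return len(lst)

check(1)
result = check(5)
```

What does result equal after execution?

Step 1: Mutable default list persists between calls.
Step 2: First call: lst = [1], len = 1. Second call: lst = [1, 5], len = 2.
Step 3: result = 2

The answer is 2.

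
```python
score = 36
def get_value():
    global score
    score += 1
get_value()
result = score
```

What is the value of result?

Step 1: score = 36 globally.
Step 2: get_value() modifies global score: score += 1 = 37.
Step 3: result = 37

The answer is 37.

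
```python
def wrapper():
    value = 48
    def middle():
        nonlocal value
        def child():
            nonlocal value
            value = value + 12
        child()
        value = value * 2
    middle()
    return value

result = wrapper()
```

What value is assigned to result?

Step 1: value = 48.
Step 2: child() adds 12: value = 48 + 12 = 60.
Step 3: middle() doubles: value = 60 * 2 = 120.
Step 4: result = 120

The answer is 120.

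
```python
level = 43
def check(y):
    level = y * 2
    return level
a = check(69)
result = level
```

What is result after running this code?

Step 1: Global level = 43.
Step 2: check(69) creates local level = 69 * 2 = 138.
Step 3: Global level unchanged because no global keyword. result = 43

The answer is 43.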